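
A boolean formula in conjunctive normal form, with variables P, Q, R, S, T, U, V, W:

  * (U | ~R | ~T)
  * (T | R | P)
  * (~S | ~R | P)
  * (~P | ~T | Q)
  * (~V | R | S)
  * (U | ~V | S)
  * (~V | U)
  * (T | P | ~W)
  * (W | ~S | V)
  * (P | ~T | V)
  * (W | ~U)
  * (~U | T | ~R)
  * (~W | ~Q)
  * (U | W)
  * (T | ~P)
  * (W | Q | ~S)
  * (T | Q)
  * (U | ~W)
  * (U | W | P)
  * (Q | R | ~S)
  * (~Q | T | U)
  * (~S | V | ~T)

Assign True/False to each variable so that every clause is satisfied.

P = 0, Q = 0, R = 1, S = 0, T = 1, U = 1, V = 1, W = 1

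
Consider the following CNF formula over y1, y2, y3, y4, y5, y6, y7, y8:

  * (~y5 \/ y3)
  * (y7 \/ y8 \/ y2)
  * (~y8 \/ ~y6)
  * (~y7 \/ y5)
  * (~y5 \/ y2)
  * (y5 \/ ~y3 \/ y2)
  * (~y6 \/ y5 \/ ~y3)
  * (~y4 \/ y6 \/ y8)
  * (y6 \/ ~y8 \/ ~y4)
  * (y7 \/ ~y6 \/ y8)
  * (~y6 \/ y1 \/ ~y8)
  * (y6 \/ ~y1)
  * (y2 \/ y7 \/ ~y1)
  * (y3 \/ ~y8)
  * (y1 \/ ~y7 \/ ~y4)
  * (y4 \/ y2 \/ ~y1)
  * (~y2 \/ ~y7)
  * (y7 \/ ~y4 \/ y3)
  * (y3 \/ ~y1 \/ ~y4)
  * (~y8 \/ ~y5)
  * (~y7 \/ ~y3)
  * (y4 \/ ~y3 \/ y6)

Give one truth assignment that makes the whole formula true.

y1=0, y2=1, y3=0, y4=0, y5=0, y6=0, y7=0, y8=0

Check each clause:
  1. (y3 \/ ~y5) — ~y5 is true.
  2. (y7 \/ y8 \/ y2) — y2 is true.
  3. (~y6 \/ ~y8) — ~y8 is true.
  4. (y5 \/ ~y7) — ~y7 is true.
  5. (y2 \/ ~y5) — y2 is true.
  6. (y2 \/ ~y3 \/ y5) — ~y3 is true.
  7. (~y3 \/ y5 \/ ~y6) — ~y6 is true.
  8. (~y4 \/ y6 \/ y8) — ~y4 is true.
  9. (~y8 \/ ~y4 \/ y6) — ~y8 is true.
  10. (y8 \/ ~y6 \/ y7) — ~y6 is true.
  11. (~y6 \/ ~y8 \/ y1) — ~y8 is true.
  12. (~y1 \/ y6) — ~y1 is true.
  13. (~y1 \/ y2 \/ y7) — y2 is true.
  14. (y3 \/ ~y8) — ~y8 is true.
  15. (~y4 \/ y1 \/ ~y7) — ~y4 is true.
  16. (y2 \/ ~y1 \/ y4) — y2 is true.
  17. (~y2 \/ ~y7) — ~y7 is true.
  18. (~y4 \/ y7 \/ y3) — ~y4 is true.
  19. (~y1 \/ ~y4 \/ y3) — ~y4 is true.
  20. (~y5 \/ ~y8) — ~y8 is true.
  21. (~y7 \/ ~y3) — ~y7 is true.
  22. (y4 \/ y6 \/ ~y3) — ~y3 is true.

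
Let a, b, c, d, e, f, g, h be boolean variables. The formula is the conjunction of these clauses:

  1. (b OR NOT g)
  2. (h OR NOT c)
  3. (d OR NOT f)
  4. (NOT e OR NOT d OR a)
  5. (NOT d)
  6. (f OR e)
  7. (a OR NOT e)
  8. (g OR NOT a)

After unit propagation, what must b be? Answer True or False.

True

Unit clause (NOT d) sets d = False.
(d OR NOT f): since d = False, the clause reduces to (NOT f). f = False.
In (e OR f), f is now false; e must hold, so e = True.
From (a OR NOT e) and e = True: a = True.
(NOT a OR g) with a = True leaves only g, so g = True.
(NOT g OR b) with g = True leaves only b, so b = True.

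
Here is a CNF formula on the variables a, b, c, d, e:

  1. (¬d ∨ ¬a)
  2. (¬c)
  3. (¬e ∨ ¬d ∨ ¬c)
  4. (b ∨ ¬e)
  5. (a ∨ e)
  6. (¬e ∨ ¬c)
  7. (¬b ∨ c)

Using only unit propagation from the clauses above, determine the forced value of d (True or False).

(¬c) is a unit clause: c = False.
In (¬b ∨ c), c is now false; ¬b must hold, so b = False.
In (b ∨ ¬e), b is now false; ¬e must hold, so e = False.
(a ∨ e) with e = False leaves only a, so a = True.
From (¬d ∨ ¬a) and a = True: d = False.

False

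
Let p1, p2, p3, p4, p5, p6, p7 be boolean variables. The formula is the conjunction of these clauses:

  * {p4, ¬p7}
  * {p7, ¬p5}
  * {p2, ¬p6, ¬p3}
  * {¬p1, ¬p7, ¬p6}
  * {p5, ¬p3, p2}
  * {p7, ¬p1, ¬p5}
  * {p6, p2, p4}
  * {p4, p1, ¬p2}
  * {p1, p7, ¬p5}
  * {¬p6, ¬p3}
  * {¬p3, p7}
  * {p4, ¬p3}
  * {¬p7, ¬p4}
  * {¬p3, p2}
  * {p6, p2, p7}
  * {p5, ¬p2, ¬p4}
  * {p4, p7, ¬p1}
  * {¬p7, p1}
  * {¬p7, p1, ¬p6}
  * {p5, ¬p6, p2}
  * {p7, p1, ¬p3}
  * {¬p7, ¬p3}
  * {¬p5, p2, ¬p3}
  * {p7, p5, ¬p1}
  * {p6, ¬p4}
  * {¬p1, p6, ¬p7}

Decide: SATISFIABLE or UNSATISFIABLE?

UNSATISFIABLE

p7 = True:
  propagation gives p4=True; an empty clause results — contradiction.
p7 = False:
  p2 = True:
    propagation gives p4=True; an empty clause results — contradiction.
  p2 = False:
    propagation gives p6=True; an empty clause results — contradiction.
Every branch closes, so no satisfying assignment exists.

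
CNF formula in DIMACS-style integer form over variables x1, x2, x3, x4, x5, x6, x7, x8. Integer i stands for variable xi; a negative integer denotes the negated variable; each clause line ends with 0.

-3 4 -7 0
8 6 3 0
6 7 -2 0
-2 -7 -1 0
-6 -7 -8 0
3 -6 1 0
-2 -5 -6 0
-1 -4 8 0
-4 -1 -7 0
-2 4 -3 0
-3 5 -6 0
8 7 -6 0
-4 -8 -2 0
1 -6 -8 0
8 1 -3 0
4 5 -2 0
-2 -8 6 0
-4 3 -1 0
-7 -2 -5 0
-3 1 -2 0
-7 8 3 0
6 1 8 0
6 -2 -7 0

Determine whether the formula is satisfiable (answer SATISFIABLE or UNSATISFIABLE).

SATISFIABLE

x2 occurs only negated in the remaining clauses — set x2 = False.
Branch on x1: take x1 = False.
Try x3 = False.
  then x6 is forced to False.
  then x8 is forced to True.
x4, x5, x7 are now unconstrained; take x4 = False, x5 = True, x7 = False.
So x1 = F  x2 = F  x3 = F  x4 = F  x5 = T  x6 = F  x7 = F  x8 = T is a satisfying assignment.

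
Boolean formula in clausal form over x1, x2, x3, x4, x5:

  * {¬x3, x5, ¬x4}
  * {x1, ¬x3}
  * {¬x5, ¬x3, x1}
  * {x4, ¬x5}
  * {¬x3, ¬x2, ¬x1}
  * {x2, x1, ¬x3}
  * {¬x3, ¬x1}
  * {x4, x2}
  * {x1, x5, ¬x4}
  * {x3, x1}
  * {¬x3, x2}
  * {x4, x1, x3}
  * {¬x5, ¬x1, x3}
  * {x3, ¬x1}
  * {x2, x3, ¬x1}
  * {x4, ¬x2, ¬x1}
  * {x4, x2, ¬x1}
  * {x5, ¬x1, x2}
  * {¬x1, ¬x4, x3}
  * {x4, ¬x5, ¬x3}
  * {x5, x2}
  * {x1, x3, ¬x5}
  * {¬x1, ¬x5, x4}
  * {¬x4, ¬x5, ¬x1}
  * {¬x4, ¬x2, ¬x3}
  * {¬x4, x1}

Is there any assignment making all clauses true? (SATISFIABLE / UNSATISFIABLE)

UNSATISFIABLE

x1 = True:
  propagation gives x3=False; an empty clause results — contradiction.
x1 = False:
  propagation gives x3=False; an empty clause results — contradiction.
Every branch closes, so no satisfying assignment exists.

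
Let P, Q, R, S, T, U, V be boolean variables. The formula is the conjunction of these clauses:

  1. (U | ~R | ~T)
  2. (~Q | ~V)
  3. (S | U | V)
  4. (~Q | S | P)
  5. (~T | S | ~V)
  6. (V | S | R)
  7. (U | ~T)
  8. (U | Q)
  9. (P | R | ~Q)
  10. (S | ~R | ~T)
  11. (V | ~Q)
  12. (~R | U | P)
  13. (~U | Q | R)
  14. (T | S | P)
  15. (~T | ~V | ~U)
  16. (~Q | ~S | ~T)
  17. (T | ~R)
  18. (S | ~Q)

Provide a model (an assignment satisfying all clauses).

P occurs only positively in the remaining clauses — set P = True.
Try Q = False.
  then U is forced to True.
  then R is forced to True.
  then T is forced to True.
  then S is forced to True.
  then V is forced to False.
Every clause has at least one true literal under this assignment.
Check each clause:
  1. (~R | ~T | U) — U is true.
  2. (~Q | ~V) — ~V is true.
  3. (U | V | S) — S is true.
  4. (P | S | ~Q) — P is true.
  5. (S | ~T | ~V) — ~V is true.
  6. (S | V | R) — R is true.
  7. (U | ~T) — U is true.
  8. (Q | U) — U is true.
  9. (P | R | ~Q) — P is true.
  10. (S | ~R | ~T) — S is true.
  11. (V | ~Q) — ~Q is true.
  12. (~R | U | P) — P is true.
  13. (R | ~U | Q) — R is true.
  14. (T | P | S) — P is true.
  15. (~U | ~T | ~V) — ~V is true.
  16. (~T | ~S | ~Q) — ~Q is true.
  17. (T | ~R) — T is true.
  18. (~Q | S) — S is true.

P = True, Q = False, R = True, S = True, T = True, U = True, V = False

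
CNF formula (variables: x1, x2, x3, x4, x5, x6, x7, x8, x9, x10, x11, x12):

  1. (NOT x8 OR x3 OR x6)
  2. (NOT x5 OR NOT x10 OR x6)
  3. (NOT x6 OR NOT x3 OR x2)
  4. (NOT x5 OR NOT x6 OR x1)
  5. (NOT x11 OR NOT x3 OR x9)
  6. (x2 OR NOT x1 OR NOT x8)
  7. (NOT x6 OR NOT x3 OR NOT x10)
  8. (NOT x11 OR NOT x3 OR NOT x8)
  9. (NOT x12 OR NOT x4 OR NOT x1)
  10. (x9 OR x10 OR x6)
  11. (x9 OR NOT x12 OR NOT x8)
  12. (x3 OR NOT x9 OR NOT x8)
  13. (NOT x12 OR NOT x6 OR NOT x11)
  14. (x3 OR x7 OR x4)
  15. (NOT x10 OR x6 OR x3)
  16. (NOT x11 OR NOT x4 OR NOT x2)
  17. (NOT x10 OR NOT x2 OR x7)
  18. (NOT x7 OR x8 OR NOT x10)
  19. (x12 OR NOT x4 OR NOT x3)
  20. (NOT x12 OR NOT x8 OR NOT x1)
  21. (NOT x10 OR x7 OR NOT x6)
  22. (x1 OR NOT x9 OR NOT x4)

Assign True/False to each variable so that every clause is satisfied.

x1=True, x2=True, x3=True, x4=False, x5=False, x6=False, x7=False, x8=True, x9=True, x10=False, x11=False, x12=False

Check each clause:
  1. (x3 OR x6 OR NOT x8) — x3 is true.
  2. (NOT x10 OR NOT x5 OR x6) — NOT x5 is true.
  3. (NOT x6 OR NOT x3 OR x2) — NOT x6 is true.
  4. (NOT x5 OR x1 OR NOT x6) — x1 is true.
  5. (x9 OR NOT x3 OR NOT x11) — NOT x11 is true.
  6. (NOT x8 OR NOT x1 OR x2) — x2 is true.
  7. (NOT x10 OR NOT x6 OR NOT x3) — NOT x6 is true.
  8. (NOT x8 OR NOT x3 OR NOT x11) — NOT x11 is true.
  9. (NOT x4 OR NOT x12 OR NOT x1) — NOT x12 is true.
  10. (x9 OR x6 OR x10) — x9 is true.
  11. (x9 OR NOT x8 OR NOT x12) — x9 is true.
  12. (x3 OR NOT x9 OR NOT x8) — x3 is true.
  13. (NOT x11 OR NOT x6 OR NOT x12) — NOT x6 is true.
  14. (x4 OR x7 OR x3) — x3 is true.
  15. (NOT x10 OR x3 OR x6) — x3 is true.
  16. (NOT x11 OR NOT x4 OR NOT x2) — NOT x4 is true.
  17. (x7 OR NOT x2 OR NOT x10) — NOT x10 is true.
  18. (NOT x10 OR x8 OR NOT x7) — x8 is true.
  19. (NOT x4 OR NOT x3 OR x12) — NOT x4 is true.
  20. (NOT x1 OR NOT x8 OR NOT x12) — NOT x12 is true.
  21. (NOT x10 OR x7 OR NOT x6) — NOT x6 is true.
  22. (x1 OR NOT x9 OR NOT x4) — x1 is true.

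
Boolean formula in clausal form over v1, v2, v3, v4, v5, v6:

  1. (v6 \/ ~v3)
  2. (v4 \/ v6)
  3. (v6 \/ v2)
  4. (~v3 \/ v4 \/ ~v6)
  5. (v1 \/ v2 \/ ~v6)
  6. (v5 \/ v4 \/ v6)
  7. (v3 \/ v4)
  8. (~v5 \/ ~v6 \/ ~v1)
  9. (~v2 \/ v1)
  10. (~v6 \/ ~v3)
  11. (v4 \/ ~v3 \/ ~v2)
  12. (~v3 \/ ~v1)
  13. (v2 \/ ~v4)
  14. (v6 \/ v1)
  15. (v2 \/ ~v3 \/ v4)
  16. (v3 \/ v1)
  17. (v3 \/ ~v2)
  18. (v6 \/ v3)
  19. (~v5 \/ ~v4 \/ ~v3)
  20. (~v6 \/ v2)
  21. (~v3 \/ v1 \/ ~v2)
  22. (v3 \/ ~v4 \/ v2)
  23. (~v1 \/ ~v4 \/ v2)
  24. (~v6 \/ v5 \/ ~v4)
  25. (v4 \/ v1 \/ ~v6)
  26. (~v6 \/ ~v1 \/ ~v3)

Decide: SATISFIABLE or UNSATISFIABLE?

v3 = True:
  propagation gives v6=True; an empty clause results — contradiction.
v3 = False:
  propagation gives v4=True, v2=True; an empty clause results — contradiction.
Every branch closes, so no satisfying assignment exists.

UNSATISFIABLE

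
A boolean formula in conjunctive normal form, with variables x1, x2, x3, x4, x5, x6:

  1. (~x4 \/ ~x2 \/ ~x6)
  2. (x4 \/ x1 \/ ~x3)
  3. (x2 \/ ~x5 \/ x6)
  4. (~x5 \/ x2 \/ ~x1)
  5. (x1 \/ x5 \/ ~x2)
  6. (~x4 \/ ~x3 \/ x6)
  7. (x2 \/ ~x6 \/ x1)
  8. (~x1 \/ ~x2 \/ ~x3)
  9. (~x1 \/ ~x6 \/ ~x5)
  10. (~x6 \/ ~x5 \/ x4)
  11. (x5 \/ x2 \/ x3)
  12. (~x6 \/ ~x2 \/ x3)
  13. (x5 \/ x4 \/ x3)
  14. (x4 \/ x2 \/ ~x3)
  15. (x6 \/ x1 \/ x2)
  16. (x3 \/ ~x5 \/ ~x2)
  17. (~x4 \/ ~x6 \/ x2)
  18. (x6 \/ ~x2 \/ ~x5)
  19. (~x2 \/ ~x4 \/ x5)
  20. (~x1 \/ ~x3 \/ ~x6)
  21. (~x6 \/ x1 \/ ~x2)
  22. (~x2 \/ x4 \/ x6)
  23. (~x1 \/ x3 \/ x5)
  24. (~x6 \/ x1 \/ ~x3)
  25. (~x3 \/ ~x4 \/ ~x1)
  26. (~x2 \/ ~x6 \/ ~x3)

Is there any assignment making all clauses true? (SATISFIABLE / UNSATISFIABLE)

UNSATISFIABLE

x2 = True:
  x3 = True:
    propagation gives x1=False, x4=True, x6=False; an empty clause results — contradiction.
  x3 = False:
    propagation gives x6=False, x5=False, x1=True; an empty clause results — contradiction.
x2 = False:
  x1 = True:
    propagation gives x5=False, x3=True, x4=True; an empty clause results — contradiction.
  x1 = False:
    propagation gives x6=False; an empty clause results — contradiction.
Every branch closes, so no satisfying assignment exists.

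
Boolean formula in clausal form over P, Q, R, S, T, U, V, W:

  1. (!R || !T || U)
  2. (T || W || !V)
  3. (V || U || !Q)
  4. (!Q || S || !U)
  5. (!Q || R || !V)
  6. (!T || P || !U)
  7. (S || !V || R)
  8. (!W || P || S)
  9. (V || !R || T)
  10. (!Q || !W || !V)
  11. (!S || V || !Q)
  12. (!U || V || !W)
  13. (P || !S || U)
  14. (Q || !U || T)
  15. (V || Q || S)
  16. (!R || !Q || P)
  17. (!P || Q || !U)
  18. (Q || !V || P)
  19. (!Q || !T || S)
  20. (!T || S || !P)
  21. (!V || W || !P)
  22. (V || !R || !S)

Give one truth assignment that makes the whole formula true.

P = True  Q = False  R = False  S = True  T = True  U = False  V = True  W = True

Branch on P: take P = True.
The remaining clauses are satisfied by Q = False, R = False, S = True, T = True, U = False, V = True, W = True.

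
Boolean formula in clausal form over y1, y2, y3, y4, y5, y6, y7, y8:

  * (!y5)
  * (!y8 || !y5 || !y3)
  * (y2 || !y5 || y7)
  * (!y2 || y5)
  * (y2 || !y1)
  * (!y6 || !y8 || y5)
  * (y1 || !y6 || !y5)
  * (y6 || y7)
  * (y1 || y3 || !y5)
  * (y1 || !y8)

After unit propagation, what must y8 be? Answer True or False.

(!y5) stands alone — y5 = False.
From (y5 || !y2) and y5 = False: y2 = False.
In (!y1 || y2), y2 is now false; !y1 must hold, so y1 = False.
In (y1 || !y8), y1 is now false; !y8 must hold, so y8 = False.

False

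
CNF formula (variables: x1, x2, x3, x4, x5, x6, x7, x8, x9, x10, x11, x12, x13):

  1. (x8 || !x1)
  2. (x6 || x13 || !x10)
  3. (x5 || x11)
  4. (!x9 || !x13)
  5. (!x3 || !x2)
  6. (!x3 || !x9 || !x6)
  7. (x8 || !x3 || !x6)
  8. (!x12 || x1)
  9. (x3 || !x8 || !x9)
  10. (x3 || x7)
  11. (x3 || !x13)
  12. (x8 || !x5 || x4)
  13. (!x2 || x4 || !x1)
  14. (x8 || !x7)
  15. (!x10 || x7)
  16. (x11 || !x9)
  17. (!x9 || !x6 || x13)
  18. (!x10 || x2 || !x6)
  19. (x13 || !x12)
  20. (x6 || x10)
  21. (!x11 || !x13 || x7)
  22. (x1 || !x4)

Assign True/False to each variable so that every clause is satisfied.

x1=0, x2=1, x3=0, x4=0, x5=1, x6=1, x7=1, x8=1, x9=0, x10=1, x11=1, x12=0, x13=0

Check each clause:
  1. (!x1 || x8) — x8 is true.
  2. (!x10 || x13 || x6) — x6 is true.
  3. (x5 || x11) — x11 is true.
  4. (!x13 || !x9) — !x13 is true.
  5. (!x2 || !x3) — !x3 is true.
  6. (!x6 || !x3 || !x9) — !x3 is true.
  7. (!x3 || x8 || !x6) — x8 is true.
  8. (x1 || !x12) — !x12 is true.
  9. (!x9 || x3 || !x8) — !x9 is true.
  10. (x7 || x3) — x7 is true.
  11. (!x13 || x3) — !x13 is true.
  12. (x8 || !x5 || x4) — x8 is true.
  13. (!x1 || !x2 || x4) — !x1 is true.
  14. (!x7 || x8) — x8 is true.
  15. (!x10 || x7) — x7 is true.
  16. (!x9 || x11) — x11 is true.
  17. (!x6 || !x9 || x13) — !x9 is true.
  18. (!x10 || x2 || !x6) — x2 is true.
  19. (!x12 || x13) — !x12 is true.
  20. (x10 || x6) — x10 is true.
  21. (x7 || !x11 || !x13) — !x13 is true.
  22. (x1 || !x4) — !x4 is true.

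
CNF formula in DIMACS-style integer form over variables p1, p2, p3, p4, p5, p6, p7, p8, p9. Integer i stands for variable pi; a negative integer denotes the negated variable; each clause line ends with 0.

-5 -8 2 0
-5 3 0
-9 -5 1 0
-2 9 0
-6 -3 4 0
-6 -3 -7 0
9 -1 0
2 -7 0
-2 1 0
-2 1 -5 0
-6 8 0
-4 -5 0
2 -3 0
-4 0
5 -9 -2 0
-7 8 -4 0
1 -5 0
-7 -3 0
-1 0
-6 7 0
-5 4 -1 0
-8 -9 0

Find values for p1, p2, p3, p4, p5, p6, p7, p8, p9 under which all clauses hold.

p1=F  p2=F  p3=F  p4=F  p5=F  p6=F  p7=F  p8=F  p9=T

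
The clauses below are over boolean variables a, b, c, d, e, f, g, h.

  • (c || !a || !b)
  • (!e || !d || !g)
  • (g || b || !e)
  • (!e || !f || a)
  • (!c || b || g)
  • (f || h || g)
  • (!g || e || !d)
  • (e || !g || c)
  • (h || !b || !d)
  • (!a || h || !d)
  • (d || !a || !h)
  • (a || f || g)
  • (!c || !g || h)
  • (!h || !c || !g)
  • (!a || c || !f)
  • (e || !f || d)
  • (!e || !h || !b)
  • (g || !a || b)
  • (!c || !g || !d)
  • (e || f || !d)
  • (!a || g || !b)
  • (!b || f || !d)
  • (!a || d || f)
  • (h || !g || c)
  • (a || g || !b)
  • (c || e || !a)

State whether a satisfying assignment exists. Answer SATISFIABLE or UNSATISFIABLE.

Try a = False.
Try b = False.
For the remaining variables, c = False, d = True, e = False, f = True, g = False, h = True works.
So a=False, b=False, c=False, d=True, e=False, f=True, g=False, h=True is a satisfying assignment.

SATISFIABLE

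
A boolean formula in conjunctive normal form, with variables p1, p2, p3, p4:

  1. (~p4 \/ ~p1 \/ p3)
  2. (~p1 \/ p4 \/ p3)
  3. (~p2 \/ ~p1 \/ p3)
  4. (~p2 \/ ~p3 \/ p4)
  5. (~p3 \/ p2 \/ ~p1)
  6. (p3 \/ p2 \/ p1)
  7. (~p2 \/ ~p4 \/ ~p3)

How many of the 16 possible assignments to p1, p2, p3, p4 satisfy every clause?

4

Satisfying assignments:
  p1=F p2=F p3=T p4=F
  p1=F p2=F p3=T p4=T
  p1=F p2=T p3=F p4=F
  p1=F p2=T p3=F p4=T
Count: 4.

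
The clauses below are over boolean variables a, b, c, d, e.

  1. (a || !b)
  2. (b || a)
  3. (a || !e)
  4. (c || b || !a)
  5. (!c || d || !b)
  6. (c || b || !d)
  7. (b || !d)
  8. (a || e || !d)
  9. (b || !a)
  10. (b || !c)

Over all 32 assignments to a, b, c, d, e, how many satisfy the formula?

The models are:
  a=1 b=1 c=0 d=0 e=0
  a=1 b=1 c=0 d=0 e=1
  a=1 b=1 c=0 d=1 e=0
  a=1 b=1 c=0 d=1 e=1
  a=1 b=1 c=1 d=1 e=0
  a=1 b=1 c=1 d=1 e=1
Count: 6.

6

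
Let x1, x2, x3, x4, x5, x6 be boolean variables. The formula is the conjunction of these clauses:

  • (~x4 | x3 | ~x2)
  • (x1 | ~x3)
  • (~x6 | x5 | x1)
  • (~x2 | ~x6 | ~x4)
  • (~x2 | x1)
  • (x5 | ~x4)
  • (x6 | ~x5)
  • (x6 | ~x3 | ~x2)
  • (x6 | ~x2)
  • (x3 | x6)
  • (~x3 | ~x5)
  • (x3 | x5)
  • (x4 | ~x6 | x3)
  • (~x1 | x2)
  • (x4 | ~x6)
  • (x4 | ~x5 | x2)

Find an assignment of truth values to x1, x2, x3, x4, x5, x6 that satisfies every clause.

x1 = False  x2 = False  x3 = False  x4 = True  x5 = True  x6 = True

Branch on x1: take x1 = False.
  then x3 is forced to False.
  then x2 is forced to False.
  then x6 is forced to True.
  then x5 is forced to True.
  then x4 is forced to True.
Every clause has at least one true literal under this assignment.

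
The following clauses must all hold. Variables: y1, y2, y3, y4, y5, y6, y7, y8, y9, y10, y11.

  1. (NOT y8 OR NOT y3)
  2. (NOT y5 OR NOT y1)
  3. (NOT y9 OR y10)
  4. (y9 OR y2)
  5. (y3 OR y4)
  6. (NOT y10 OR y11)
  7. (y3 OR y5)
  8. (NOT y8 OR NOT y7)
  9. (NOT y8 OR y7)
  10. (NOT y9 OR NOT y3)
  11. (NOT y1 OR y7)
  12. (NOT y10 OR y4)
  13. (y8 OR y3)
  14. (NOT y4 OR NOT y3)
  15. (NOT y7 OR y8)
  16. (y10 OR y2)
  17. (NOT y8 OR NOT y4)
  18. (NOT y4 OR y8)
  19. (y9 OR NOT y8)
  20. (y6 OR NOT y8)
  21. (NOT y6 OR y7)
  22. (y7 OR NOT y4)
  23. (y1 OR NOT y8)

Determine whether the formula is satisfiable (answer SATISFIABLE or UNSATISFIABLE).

SATISFIABLE

Pure literal: y2 appears only positively; assign y2 = True.
Pure literal: y11 appears only positively; assign y11 = True.
Branch on y1: take y1 = False.
  then y8 is forced to False.
  then y3 is forced to True.
  then y9 is forced to False.
  then y4 is forced to False.
  then y10 is forced to False.
  then y7 is forced to False.
  then y6 is forced to False.
y5 is now unconstrained; take y5 = False.
So y1=0, y2=1, y3=1, y4=0, y5=0, y6=0, y7=0, y8=0, y9=0, y10=0, y11=1 is a satisfying assignment.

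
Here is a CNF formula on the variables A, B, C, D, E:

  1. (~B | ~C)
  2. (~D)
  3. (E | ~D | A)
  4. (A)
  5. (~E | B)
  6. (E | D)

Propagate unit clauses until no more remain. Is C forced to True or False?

False

Unit clause (~D) sets D = False.
(A) stands alone — A = True.
(D | E): since D = False, the clause reduces to (E). E = True.
(~E | B): since E = True, the clause reduces to (B). B = True.
In (~B | ~C), ~B is now false; ~C must hold, so C = False.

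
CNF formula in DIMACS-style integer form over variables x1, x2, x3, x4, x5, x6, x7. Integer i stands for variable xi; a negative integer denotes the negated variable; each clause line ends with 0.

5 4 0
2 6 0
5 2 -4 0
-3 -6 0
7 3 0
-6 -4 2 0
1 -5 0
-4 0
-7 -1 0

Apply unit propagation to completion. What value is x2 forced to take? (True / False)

(¬x4) is a unit clause: x4 = False.
In (x5 ∨ x4), x4 is now false; x5 must hold, so x5 = True.
(x1 ∨ ¬x5): since x5 = True, the clause reduces to (x1). x1 = True.
From (¬x1 ∨ ¬x7) and x1 = True: x7 = False.
(x7 ∨ x3): since x7 = False, the clause reduces to (x3). x3 = True.
In (¬x6 ∨ ¬x3), ¬x3 is now false; ¬x6 must hold, so x6 = False.
(x2 ∨ x6) with x6 = False leaves only x2, so x2 = True.

True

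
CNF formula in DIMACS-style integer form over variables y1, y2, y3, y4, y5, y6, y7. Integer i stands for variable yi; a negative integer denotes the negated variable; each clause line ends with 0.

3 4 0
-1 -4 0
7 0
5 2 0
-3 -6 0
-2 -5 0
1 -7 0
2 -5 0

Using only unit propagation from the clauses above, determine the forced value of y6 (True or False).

(y7) stands alone — y7 = True.
From (y1 || !y7) and y7 = True: y1 = True.
In (!y1 || !y4), !y1 is now false; !y4 must hold, so y4 = False.
(y4 || y3): since y4 = False, the clause reduces to (y3). y3 = True.
(!y3 || !y6): since y3 = True, the clause reduces to (!y6). y6 = False.

False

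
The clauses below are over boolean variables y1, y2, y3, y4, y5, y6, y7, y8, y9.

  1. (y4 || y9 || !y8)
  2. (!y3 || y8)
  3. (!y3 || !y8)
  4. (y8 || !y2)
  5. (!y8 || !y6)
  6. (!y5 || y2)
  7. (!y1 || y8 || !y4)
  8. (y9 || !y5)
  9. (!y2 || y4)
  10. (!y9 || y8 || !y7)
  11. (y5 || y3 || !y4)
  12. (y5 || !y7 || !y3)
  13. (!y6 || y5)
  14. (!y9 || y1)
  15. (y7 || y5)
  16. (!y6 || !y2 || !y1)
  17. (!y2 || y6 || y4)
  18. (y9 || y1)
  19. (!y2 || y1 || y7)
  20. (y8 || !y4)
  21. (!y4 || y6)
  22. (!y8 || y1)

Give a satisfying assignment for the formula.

y1 = True, y2 = False, y3 = False, y4 = False, y5 = False, y6 = False, y7 = True, y8 = False, y9 = False

Branch on y1: take y1 = True.
Set y2 = False and propagate.
  then y5 is forced to False.
  then y6 is forced to False.
  then y7 is forced to True.
  then y3 is forced to False.
  then y4 is forced to False.
The remaining clauses are satisfied by y8 = False, y9 = False.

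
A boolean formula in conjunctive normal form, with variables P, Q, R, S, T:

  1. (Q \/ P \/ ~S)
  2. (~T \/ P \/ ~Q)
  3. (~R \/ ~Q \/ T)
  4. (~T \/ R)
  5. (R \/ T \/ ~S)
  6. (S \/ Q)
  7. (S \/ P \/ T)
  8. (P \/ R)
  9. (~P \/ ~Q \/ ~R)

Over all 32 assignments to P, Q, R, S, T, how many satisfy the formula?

The models are:
  P=T Q=F R=T S=T T=F
  P=T Q=F R=T S=T T=T
  P=T Q=T R=F S=F T=F
That's 3 in total.

3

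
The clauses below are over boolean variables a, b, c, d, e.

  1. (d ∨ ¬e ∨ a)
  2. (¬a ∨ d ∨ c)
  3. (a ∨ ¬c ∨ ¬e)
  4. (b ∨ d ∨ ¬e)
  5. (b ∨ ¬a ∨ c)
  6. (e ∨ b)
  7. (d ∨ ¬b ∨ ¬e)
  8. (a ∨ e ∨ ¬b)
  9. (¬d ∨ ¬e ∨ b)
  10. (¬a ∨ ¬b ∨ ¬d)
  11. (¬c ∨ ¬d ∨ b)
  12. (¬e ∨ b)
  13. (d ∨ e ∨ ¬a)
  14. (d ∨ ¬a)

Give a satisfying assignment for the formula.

Try a = False.
Try b = True.
  then e is forced to True.
  then d is forced to True.
  then c is forced to False.
Every clause has at least one true literal under this assignment.

a=False, b=True, c=False, d=True, e=True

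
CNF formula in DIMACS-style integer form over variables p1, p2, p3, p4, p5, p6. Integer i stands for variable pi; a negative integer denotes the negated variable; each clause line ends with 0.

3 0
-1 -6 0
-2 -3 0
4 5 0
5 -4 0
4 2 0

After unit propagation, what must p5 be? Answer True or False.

True

Unit clause (p3) sets p3 = True.
(!p2 || !p3): since p3 = True, the clause reduces to (!p2). p2 = False.
From (p2 || p4) and p2 = False: p4 = True.
In (p5 || !p4), !p4 is now false; p5 must hold, so p5 = True.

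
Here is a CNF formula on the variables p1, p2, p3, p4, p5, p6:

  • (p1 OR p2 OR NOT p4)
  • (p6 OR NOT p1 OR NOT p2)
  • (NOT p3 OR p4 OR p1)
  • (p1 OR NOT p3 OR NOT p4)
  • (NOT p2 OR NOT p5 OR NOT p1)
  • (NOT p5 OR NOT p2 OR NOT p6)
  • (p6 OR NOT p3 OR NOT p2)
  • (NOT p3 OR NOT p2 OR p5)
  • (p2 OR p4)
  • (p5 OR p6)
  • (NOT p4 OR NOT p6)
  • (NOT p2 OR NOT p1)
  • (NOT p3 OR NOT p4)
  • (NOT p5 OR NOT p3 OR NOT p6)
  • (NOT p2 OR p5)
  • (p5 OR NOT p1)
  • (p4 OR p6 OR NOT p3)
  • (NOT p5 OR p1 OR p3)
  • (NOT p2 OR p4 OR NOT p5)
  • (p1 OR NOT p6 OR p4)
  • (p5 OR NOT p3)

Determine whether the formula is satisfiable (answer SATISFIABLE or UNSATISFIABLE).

Branch on p1: take p1 = True.
  then p2 is forced to False.
  then p4 is forced to True.
  then p6 is forced to False.
  then p5 is forced to True.
  then p3 is forced to False.
So p1 = 1, p2 = 0, p3 = 0, p4 = 1, p5 = 1, p6 = 0 is a satisfying assignment.

SATISFIABLE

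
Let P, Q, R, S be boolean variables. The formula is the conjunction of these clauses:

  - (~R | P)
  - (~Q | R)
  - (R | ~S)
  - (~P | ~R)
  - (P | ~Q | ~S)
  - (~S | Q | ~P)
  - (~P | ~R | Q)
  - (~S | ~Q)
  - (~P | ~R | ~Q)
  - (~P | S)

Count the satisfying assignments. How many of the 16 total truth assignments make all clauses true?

1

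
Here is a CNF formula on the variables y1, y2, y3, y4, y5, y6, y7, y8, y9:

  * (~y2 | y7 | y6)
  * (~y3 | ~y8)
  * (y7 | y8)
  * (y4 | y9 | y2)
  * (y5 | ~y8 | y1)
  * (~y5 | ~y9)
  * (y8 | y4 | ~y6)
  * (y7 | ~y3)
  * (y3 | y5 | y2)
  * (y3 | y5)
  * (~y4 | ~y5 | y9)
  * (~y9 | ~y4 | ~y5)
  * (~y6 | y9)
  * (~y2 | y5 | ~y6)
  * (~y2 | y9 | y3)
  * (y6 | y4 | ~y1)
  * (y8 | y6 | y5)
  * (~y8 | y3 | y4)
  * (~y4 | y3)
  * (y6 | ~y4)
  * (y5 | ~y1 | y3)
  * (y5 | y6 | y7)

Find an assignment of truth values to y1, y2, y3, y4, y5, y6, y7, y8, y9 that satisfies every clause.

y1 = False, y2 = True, y3 = True, y4 = False, y5 = True, y6 = False, y7 = True, y8 = False, y9 = False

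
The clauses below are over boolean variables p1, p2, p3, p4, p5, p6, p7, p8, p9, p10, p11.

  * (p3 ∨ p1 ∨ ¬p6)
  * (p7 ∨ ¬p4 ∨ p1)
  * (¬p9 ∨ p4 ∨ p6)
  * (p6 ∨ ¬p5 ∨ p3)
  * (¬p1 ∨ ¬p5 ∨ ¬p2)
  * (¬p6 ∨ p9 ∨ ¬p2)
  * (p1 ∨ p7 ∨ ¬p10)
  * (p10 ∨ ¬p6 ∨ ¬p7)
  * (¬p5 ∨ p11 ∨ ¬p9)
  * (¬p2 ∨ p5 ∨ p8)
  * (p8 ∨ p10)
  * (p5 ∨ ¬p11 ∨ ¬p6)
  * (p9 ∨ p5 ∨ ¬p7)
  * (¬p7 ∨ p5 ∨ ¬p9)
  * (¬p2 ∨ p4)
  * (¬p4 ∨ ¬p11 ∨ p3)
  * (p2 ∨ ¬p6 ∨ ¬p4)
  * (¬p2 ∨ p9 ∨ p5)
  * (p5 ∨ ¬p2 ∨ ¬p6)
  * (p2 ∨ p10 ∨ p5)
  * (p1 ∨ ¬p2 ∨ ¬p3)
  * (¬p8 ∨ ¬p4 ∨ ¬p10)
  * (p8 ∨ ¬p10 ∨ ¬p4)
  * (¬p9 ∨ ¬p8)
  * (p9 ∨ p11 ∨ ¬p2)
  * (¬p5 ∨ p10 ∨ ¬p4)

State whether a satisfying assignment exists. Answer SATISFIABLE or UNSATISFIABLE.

SATISFIABLE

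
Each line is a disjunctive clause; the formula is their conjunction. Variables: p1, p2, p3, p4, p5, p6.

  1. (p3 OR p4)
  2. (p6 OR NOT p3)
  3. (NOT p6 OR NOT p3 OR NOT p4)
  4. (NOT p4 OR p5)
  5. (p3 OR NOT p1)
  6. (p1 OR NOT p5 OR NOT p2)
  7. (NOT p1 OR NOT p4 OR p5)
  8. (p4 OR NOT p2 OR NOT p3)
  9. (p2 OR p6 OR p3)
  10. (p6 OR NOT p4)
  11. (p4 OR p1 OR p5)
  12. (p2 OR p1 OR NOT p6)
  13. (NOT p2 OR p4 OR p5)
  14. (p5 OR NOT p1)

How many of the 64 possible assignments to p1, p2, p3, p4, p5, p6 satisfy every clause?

1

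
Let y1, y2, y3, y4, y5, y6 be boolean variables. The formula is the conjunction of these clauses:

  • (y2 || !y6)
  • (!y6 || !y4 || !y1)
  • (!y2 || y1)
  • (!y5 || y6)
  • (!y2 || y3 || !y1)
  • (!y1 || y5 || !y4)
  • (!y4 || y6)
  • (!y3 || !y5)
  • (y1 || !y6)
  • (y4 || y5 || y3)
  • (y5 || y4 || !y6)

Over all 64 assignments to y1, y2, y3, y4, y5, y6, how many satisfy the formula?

3

The models are:
  y1=F y2=F y3=T y4=F y5=F y6=F
  y1=T y2=F y3=T y4=F y5=F y6=F
  y1=T y2=T y3=T y4=F y5=F y6=F
That's 3 in total.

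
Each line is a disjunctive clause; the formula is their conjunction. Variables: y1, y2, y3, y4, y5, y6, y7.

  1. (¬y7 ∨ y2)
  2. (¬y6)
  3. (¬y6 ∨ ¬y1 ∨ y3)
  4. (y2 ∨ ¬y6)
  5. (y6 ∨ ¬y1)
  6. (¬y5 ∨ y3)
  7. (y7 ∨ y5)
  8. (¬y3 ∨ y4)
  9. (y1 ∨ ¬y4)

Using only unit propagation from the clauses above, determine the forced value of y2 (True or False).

(¬y6) is a unit clause: y6 = False.
In (y6 ∨ ¬y1), y6 is now false; ¬y1 must hold, so y1 = False.
(y1 ∨ ¬y4) with y1 = False leaves only ¬y4, so y4 = False.
From (¬y3 ∨ y4) and y4 = False: y3 = False.
In (¬y5 ∨ y3), y3 is now false; ¬y5 must hold, so y5 = False.
From (y5 ∨ y7) and y5 = False: y7 = True.
(y2 ∨ ¬y7): since y7 = True, the clause reduces to (y2). y2 = True.

True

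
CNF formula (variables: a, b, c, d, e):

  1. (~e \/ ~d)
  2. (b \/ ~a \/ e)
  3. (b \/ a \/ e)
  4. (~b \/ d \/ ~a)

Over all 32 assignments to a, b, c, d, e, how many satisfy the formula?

Split on a, then b.
  a=1, b=1: remaining (c,d,e) ∈ {(0,1,0); (1,1,0)} — 2.
  a=1, b=0: remaining (c,d,e) ∈ {(0,0,1); (1,0,1)} — 2.
  a=0, b=1: c free; 3 ways for (d,e) × 2^1 = 6.
  a=0, b=0: remaining (c,d,e) ∈ {(0,0,1); (1,0,1)} — 2.
Total: 2 + 2 + 6 + 2 = 12.

12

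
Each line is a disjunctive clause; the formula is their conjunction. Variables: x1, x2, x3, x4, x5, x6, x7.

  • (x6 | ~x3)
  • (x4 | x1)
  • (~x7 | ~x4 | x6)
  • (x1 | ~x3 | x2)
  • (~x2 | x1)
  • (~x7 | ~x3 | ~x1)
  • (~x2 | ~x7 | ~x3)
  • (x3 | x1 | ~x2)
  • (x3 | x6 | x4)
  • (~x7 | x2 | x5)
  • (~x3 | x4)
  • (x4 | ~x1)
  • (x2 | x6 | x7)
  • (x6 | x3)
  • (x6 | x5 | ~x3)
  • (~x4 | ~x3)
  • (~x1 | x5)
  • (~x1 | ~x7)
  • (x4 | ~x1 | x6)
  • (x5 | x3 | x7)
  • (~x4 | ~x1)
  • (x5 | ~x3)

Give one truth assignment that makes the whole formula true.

x1=False  x2=False  x3=False  x4=True  x5=True  x6=True  x7=False

Check each clause:
  1. (x6 | ~x3) — ~x3 is true.
  2. (x1 | x4) — x4 is true.
  3. (~x4 | x6 | ~x7) — ~x7 is true.
  4. (~x3 | x1 | x2) — ~x3 is true.
  5. (x1 | ~x2) — ~x2 is true.
  6. (~x3 | ~x7 | ~x1) — ~x7 is true.
  7. (~x7 | ~x3 | ~x2) — ~x7 is true.
  8. (~x2 | x3 | x1) — ~x2 is true.
  9. (x4 | x3 | x6) — x4 is true.
  10. (~x7 | x2 | x5) — ~x7 is true.
  11. (x4 | ~x3) — x4 is true.
  12. (~x1 | x4) — x4 is true.
  13. (x2 | x7 | x6) — x6 is true.
  14. (x3 | x6) — x6 is true.
  15. (x6 | ~x3 | x5) — x5 is true.
  16. (~x3 | ~x4) — ~x3 is true.
  17. (x5 | ~x1) — x5 is true.
  18. (~x1 | ~x7) — ~x7 is true.
  19. (x6 | ~x1 | x4) — x4 is true.
  20. (x5 | x7 | x3) — x5 is true.
  21. (~x1 | ~x4) — ~x1 is true.
  22. (~x3 | x5) — x5 is true.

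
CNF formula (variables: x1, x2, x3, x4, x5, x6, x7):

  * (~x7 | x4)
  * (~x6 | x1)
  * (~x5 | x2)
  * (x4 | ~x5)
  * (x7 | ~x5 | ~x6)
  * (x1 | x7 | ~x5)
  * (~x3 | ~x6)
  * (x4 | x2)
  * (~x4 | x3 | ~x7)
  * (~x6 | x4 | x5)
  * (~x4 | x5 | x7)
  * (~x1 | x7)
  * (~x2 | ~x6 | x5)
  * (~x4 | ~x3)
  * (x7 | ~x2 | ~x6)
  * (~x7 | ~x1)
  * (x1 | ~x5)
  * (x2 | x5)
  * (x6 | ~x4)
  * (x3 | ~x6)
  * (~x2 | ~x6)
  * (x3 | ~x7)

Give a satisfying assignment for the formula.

x1=False, x2=True, x3=True, x4=False, x5=False, x6=False, x7=False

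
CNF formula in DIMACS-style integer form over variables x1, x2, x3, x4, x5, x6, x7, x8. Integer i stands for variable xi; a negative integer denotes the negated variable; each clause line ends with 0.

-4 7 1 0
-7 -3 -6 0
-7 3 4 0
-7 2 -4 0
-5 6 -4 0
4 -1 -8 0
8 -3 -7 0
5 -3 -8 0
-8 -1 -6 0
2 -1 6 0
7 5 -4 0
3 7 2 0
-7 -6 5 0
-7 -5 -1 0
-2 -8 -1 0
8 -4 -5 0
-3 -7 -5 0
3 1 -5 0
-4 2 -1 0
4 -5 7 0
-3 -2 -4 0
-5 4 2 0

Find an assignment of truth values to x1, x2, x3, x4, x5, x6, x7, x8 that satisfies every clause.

x1=F, x2=T, x3=F, x4=F, x5=F, x6=T, x7=F, x8=F

Set x1 = False and propagate.
Set x2 = True and propagate.
The remaining clauses are satisfied by x3 = False, x4 = False, x5 = False, x6 = True, x7 = False, x8 = False.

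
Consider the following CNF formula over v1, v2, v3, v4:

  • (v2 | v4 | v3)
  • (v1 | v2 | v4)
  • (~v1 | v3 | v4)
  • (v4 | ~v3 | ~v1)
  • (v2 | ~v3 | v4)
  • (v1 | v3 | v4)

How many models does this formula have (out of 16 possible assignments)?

9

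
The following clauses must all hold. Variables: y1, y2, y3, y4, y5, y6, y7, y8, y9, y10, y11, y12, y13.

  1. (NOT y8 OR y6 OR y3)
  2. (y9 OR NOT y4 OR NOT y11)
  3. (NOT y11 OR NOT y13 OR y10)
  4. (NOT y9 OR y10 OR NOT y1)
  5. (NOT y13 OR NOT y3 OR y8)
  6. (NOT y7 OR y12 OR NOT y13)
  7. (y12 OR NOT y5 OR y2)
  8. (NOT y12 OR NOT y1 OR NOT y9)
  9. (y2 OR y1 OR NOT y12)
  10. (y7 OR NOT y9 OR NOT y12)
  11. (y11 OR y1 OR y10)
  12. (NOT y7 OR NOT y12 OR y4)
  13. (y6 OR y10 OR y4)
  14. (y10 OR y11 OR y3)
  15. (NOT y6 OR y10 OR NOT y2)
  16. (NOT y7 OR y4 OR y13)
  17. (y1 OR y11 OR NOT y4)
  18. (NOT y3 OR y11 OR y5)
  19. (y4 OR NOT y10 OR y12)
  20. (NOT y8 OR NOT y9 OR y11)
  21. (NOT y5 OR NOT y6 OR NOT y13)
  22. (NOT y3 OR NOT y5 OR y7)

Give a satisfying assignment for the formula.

y1=F, y2=T, y3=F, y4=T, y5=T, y6=T, y7=T, y8=T, y9=T, y10=T, y11=T, y12=F, y13=F

Check each clause:
  1. (NOT y8 OR y6 OR y3) — y6 is true.
  2. (NOT y4 OR NOT y11 OR y9) — y9 is true.
  3. (NOT y13 OR NOT y11 OR y10) — y10 is true.
  4. (NOT y1 OR y10 OR NOT y9) — y10 is true.
  5. (y8 OR NOT y3 OR NOT y13) — y8 is true.
  6. (y12 OR NOT y7 OR NOT y13) — NOT y13 is true.
  7. (NOT y5 OR y2 OR y12) — y2 is true.
  8. (NOT y1 OR NOT y12 OR NOT y9) — NOT y12 is true.
  9. (NOT y12 OR y2 OR y1) — y2 is true.
  10. (NOT y12 OR NOT y9 OR y7) — NOT y12 is true.
  11. (y11 OR y1 OR y10) — y10 is true.
  12. (NOT y12 OR y4 OR NOT y7) — NOT y12 is true.
  13. (y6 OR y10 OR y4) — y10 is true.
  14. (y11 OR y3 OR y10) — y10 is true.
  15. (NOT y2 OR y10 OR NOT y6) — y10 is true.
  16. (NOT y7 OR y13 OR y4) — y4 is true.
  17. (y11 OR NOT y4 OR y1) — y11 is true.
  18. (NOT y3 OR y5 OR y11) — y5 is true.
  19. (y12 OR y4 OR NOT y10) — y4 is true.
  20. (y11 OR NOT y8 OR NOT y9) — y11 is true.
  21. (NOT y13 OR NOT y5 OR NOT y6) — NOT y13 is true.
  22. (y7 OR NOT y3 OR NOT y5) — NOT y3 is true.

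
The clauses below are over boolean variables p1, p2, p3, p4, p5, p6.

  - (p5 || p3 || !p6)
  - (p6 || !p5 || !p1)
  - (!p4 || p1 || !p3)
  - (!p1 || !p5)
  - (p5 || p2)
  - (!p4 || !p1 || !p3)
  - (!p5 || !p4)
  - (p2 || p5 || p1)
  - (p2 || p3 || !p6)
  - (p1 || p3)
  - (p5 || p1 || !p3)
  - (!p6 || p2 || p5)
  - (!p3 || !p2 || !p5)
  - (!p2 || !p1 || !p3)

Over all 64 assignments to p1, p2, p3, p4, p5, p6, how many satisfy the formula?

4

Satisfying assignments:
  p1=0 p2=0 p3=1 p4=0 p5=1 p6=0
  p1=0 p2=0 p3=1 p4=0 p5=1 p6=1
  p1=1 p2=1 p3=0 p4=0 p5=0 p6=0
  p1=1 p2=1 p3=0 p4=1 p5=0 p6=0
Count: 4.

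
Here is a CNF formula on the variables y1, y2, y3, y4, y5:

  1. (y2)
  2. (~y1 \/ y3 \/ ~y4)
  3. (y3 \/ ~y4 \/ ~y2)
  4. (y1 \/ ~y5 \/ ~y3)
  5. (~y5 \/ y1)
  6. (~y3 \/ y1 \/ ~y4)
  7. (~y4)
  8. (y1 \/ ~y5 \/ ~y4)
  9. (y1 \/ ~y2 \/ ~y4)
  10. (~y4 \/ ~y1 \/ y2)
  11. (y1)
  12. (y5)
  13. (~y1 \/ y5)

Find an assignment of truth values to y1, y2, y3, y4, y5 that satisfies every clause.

y1 = True, y2 = True, y3 = False, y4 = False, y5 = True

Check each clause:
  1. (y2) — y2 is true.
  2. (~y1 \/ ~y4 \/ y3) — ~y4 is true.
  3. (y3 \/ ~y2 \/ ~y4) — ~y4 is true.
  4. (~y5 \/ y1 \/ ~y3) — y1 is true.
  5. (y1 \/ ~y5) — y1 is true.
  6. (y1 \/ ~y3 \/ ~y4) — y1 is true.
  7. (~y4) — ~y4 is true.
  8. (~y4 \/ ~y5 \/ y1) — y1 is true.
  9. (y1 \/ ~y2 \/ ~y4) — y1 is true.
  10. (~y1 \/ ~y4 \/ y2) — y2 is true.
  11. (y1) — y1 is true.
  12. (y5) — y5 is true.
  13. (~y1 \/ y5) — y5 is true.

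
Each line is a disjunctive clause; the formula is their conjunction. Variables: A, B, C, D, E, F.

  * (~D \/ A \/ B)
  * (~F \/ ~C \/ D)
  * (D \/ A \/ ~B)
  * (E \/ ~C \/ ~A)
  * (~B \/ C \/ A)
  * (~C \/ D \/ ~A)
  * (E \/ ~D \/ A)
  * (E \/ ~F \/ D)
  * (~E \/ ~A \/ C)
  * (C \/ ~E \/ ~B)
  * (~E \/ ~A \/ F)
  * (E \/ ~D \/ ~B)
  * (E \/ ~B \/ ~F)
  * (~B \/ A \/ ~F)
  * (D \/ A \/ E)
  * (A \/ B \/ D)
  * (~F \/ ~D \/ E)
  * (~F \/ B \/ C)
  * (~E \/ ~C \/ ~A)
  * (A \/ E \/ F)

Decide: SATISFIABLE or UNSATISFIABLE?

SATISFIABLE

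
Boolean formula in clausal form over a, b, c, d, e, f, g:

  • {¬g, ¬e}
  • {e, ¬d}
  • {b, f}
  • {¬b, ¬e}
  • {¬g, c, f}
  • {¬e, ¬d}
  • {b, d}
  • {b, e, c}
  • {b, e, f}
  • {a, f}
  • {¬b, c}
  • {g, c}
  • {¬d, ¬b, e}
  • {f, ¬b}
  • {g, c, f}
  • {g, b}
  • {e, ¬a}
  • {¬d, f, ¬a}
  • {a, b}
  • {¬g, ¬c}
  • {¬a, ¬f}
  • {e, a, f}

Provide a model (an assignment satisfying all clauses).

a=F, b=T, c=T, d=F, e=F, f=T, g=F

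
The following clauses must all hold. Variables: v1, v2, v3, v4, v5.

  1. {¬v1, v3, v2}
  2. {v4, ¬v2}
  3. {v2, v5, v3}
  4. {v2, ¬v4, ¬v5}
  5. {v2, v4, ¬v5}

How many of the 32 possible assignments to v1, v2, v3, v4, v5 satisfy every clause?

12

Split on v2, then v4.
  v2=T, v4=T: v1, v3, v5 free → 2^3 = 8.
  v2=T, v4=F: a clause becomes empty — 0.
  v2=F, v4=T: remaining (v1,v3,v5) ∈ {(F,T,F); (T,T,F)} — 2.
  v2=F, v4=F: remaining (v1,v3,v5) ∈ {(F,T,F); (T,T,F)} — 2.
Total: 8 + 0 + 2 + 2 = 12.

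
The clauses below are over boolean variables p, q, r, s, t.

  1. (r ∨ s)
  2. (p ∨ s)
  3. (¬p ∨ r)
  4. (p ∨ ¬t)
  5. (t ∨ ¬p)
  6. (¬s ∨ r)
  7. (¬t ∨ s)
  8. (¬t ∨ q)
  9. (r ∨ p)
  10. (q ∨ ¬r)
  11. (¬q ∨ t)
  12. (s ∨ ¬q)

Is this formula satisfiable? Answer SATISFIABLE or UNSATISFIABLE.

SATISFIABLE

Try p = True.
  then r is forced to True.
  then t is forced to True.
  then s is forced to True.
  then q is forced to True.
Every clause has at least one true literal under this assignment.
So p = 1, q = 1, r = 1, s = 1, t = 1 is a satisfying assignment.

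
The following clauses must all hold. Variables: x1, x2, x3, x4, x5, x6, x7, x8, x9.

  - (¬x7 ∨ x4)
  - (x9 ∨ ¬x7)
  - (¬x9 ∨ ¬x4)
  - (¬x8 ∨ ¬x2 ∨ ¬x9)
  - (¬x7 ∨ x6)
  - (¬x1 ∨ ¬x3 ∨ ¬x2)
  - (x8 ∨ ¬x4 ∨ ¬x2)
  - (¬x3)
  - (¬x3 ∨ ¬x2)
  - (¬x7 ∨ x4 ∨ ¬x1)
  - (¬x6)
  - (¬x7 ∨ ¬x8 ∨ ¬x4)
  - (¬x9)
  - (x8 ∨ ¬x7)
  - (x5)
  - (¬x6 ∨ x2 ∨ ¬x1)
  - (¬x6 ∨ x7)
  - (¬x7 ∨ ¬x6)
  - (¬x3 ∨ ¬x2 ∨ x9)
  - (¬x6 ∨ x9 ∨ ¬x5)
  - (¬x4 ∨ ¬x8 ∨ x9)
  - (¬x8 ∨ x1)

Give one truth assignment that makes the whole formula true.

x1=T  x2=T  x3=F  x4=F  x5=T  x6=F  x7=F  x8=T  x9=F

Unit propagation: (¬x3) forces x3 = False.
Unit propagation: (¬x6) forces x6 = False.
Unit propagation: (¬x7) forces x7 = False.
The clause (¬x9) is unit: x9 must be False.
(x5) is a unit clause, so x5 = True.
x1 occurs only positively in the remaining clauses — set x1 = True.
x4 occurs only negated in the remaining clauses — set x4 = False.
x2, x8 are now unconstrained; take x2 = True, x8 = True.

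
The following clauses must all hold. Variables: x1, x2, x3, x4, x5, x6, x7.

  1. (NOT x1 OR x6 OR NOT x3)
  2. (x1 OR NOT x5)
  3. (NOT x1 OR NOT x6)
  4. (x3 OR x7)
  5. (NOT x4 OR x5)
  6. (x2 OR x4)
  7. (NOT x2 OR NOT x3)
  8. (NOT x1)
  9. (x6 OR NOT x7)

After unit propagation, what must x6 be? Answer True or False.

True

Unit clause (NOT x1) sets x1 = False.
(NOT x5 OR x1) with x1 = False leaves only NOT x5, so x5 = False.
(x5 OR NOT x4) with x5 = False leaves only NOT x4, so x4 = False.
From (x4 OR x2) and x4 = False: x2 = True.
(NOT x2 OR NOT x3) with x2 = True leaves only NOT x3, so x3 = False.
From (x3 OR x7) and x3 = False: x7 = True.
In (NOT x7 OR x6), NOT x7 is now false; x6 must hold, so x6 = True.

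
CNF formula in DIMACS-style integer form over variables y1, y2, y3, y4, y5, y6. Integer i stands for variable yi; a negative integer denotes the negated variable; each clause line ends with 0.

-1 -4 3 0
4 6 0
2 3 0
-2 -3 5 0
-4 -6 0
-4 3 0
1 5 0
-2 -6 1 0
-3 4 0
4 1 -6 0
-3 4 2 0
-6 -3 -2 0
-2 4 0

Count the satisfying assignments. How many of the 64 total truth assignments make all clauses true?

Satisfying assignments:
  y1=F y2=F y3=T y4=T y5=T y6=F
  y1=F y2=T y3=T y4=T y5=T y6=F
  y1=T y2=F y3=T y4=T y5=F y6=F
  y1=T y2=F y3=T y4=T y5=T y6=F
  y1=T y2=T y3=T y4=T y5=T y6=F
Count: 5.

5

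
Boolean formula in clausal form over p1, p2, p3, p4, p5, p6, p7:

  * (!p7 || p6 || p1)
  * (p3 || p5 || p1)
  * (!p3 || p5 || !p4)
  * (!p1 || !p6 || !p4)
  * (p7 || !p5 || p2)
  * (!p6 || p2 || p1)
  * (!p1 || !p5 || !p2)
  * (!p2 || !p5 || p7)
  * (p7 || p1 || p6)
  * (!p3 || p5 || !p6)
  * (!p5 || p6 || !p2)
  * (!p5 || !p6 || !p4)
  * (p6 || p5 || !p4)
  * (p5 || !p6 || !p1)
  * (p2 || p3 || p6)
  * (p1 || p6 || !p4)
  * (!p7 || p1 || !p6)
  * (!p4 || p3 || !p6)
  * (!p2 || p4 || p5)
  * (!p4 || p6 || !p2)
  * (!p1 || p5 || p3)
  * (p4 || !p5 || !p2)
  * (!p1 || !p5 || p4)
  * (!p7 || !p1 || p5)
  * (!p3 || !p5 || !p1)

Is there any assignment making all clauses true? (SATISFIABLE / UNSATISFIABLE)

SATISFIABLE

Set p1 = True and propagate.
Branch on p2: take p2 = False.
Branch on p3: take p3 = True.
  then p5 is forced to False.
  then p4 is forced to False.
  then p6 is forced to False.
  then p7 is forced to False.
So p1=T, p2=F, p3=T, p4=F, p5=F, p6=F, p7=F is a satisfying assignment.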